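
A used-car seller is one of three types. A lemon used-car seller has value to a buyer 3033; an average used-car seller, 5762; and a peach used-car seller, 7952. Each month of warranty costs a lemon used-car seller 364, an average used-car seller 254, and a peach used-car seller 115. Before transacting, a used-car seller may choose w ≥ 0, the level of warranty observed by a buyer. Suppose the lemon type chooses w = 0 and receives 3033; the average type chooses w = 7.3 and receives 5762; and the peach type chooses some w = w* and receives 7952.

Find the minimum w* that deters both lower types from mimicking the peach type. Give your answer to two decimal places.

Lemon type (on-path payoff 3033) won't mimic when 3033 ≥ 7952 − 364·w*, i.e. w* ≥ 13.51.
Average type (on-path payoff 5762 − 254×7.3 = 3907.8) won't mimic when 3907.8 ≥ 7952 − 254·w*, i.e. w* ≥ 15.92.
Both must hold, so w* = max(13.51, 15.92) = 15.92. The average type's constraint binds.

15.92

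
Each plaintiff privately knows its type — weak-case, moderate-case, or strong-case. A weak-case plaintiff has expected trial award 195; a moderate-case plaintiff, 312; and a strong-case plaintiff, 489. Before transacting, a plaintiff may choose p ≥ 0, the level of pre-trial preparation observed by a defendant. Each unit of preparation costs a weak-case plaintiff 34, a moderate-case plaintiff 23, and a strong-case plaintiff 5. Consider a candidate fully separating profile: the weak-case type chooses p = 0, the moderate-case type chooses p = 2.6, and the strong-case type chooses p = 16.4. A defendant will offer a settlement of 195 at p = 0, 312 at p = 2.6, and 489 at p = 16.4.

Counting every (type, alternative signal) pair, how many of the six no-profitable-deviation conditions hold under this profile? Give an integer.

Moderate-case (own payoff 312 − 23×2.6 = 252.2): to p=0 gives 195 → no gain ✓; to p=16.4 gives 489 − 23×16.4 = 111.8 → no gain ✓.
Strong-case (own payoff 489 − 5×16.4 = 407): to p=0 gives 195 → no gain ✓; to p=2.6 gives 312 − 5×2.6 = 299 → no gain ✓.
Weak-case (own payoff 195): to p=2.6 gives 312 − 34×2.6 = 223.6 → profitable ✗; to p=16.4 gives 489 − 34×16.4 = -68.6 → no gain ✓.
5 of the 6 constraints hold; not an equilibrium.

5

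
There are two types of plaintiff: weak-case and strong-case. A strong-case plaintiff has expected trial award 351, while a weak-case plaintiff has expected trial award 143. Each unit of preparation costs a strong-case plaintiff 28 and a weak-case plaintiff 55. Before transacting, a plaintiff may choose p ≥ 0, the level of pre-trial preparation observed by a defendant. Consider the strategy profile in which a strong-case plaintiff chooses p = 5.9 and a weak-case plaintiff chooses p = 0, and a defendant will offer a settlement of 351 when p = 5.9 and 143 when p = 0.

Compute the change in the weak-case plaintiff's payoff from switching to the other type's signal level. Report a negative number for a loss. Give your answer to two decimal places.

Playing p = 0 the weak-case plaintiff receives 143.
Deviating to p = 5.9 brings payment 351 at cost 55 × 5.9 = 324.5, netting 26.5.
Gain from deviating: 26.5 − 143 = -116.50.
The gain is negative, so the weak-case type's incentive-compatibility constraint is satisfied.

-116.50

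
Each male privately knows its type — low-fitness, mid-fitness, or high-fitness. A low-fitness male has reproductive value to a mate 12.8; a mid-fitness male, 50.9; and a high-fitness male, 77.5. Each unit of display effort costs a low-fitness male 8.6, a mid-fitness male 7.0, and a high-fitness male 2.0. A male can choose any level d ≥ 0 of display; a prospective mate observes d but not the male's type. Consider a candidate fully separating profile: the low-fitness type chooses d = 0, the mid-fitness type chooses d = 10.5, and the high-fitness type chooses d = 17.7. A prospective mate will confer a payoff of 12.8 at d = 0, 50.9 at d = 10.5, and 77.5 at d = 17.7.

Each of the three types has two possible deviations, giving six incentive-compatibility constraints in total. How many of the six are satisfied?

5

Low-fitness (own payoff 12.8): to d=10.5 gives 50.9 − 8.6×10.5 = -39.4 → no gain ✓; to d=17.7 gives 77.5 − 8.6×17.7 = -74.72 → no gain ✓.
High-fitness (own payoff 77.5 − 2.0×17.7 = 42.1): to d=0 gives 12.8 → no gain ✓; to d=10.5 gives 50.9 − 2.0×10.5 = 29.9 → no gain ✓.
Mid-fitness (own payoff 50.9 − 7.0×10.5 = -22.6): to d=0 gives 12.8 → profitable ✗; to d=17.7 gives 77.5 − 7.0×17.7 = -46.4 → no gain ✓.
5 of the 6 constraints hold; not an equilibrium.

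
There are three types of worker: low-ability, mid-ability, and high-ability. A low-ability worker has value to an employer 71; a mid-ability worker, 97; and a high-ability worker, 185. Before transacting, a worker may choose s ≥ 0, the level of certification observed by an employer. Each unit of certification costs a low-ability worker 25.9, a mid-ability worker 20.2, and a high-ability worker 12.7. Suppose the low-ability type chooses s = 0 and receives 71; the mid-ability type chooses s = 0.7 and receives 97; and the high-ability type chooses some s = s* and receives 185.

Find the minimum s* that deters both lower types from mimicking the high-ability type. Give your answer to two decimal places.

Low-ability type (on-path payoff 71) won't mimic when 71 ≥ 185 − 25.9·s*, i.e. s* ≥ 4.40.
Mid-ability type (on-path payoff 97 − 20.2×0.7 = 82.86) won't mimic when 82.86 ≥ 185 − 20.2·s*, i.e. s* ≥ 5.06.
Both must hold, so s* = max(4.40, 5.06) = 5.06. The mid-ability type's constraint binds.

5.06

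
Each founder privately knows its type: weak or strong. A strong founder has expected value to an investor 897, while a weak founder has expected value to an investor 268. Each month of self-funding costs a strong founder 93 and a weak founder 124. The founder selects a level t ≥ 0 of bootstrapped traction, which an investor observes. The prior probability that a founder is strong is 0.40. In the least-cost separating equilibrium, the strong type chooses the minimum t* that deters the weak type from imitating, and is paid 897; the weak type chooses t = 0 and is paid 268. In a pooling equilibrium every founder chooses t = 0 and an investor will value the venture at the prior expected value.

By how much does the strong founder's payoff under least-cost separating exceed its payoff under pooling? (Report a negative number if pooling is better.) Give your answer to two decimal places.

-94.35

Least-cost separating signal: t* solves 268 = 897 − 124·t*, so t* = (897 − 268)/124 ≈ 5.0726.
Strong type's separating payoff: 897 − 93 × t* = 897 − 93 × (897 − 268)/124 = 897 − 58497/124 = 425.25.
Pooling payoff: 0.40 × 897 + 0.60 × 268 = 519.6.
Difference: 425.25 − 519.6 = -94.35.
The strong type would prefer the pooling outcome.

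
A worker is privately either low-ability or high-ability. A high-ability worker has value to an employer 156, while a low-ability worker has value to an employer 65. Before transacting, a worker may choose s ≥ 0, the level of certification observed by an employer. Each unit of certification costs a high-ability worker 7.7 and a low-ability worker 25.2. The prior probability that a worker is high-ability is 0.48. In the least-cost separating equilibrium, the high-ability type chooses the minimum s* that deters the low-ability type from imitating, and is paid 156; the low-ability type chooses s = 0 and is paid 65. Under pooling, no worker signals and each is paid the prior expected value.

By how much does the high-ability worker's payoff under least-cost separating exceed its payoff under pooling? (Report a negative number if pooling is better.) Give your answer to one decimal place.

19.5

Least-cost separating signal: s* solves 65 = 156 − 25.2·s*, so s* = (156 − 65)/25.2 ≈ 3.6111.
High-ability type's separating payoff: 156 − 7.7 × s* = 156 − 7.7 × (156 − 65)/25.2 = 156 − 700.7/25.2 ≈ 128.194.
Pooling payoff: 0.48 × 156 + 0.52 × 65 = 108.68.
Difference: 128.194 − 108.68 = 19.514, i.e. 19.5 to one decimal place.
The high-ability type prefers to separate.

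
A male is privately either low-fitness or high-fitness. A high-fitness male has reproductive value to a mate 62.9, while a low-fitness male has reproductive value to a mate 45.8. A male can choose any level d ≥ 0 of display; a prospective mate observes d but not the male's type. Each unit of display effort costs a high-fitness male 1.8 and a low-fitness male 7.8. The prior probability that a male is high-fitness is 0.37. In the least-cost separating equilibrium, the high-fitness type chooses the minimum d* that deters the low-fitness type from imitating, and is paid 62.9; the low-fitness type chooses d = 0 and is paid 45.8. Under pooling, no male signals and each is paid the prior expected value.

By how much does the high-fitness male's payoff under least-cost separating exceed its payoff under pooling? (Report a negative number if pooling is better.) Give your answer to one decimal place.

Least-cost separating signal: d* solves 45.8 = 62.9 − 7.8·d*, so d* = (62.9 − 45.8)/7.8 ≈ 2.1923.
High-fitness type's separating payoff: 62.9 − 1.8 × d* = 62.9 − 1.8 × (62.9 − 45.8)/7.8 = 62.9 − 30.78/7.8 ≈ 58.954.
Pooling payoff: 0.37 × 62.9 + 0.63 × 45.8 = 52.127.
Difference: 58.954 − 52.127 = 6.827, i.e. 6.8 to one decimal place.
The high-fitness type prefers to separate.

6.8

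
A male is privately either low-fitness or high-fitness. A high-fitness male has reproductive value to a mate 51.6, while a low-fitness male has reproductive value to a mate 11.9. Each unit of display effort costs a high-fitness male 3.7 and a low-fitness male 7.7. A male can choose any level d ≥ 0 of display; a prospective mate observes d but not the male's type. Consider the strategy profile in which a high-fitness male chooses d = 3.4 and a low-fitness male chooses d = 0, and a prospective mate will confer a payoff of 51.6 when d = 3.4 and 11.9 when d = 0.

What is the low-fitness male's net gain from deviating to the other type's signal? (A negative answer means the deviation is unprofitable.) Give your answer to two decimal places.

Playing d = 0 the low-fitness male receives 11.9.
Deviating to d = 3.4 brings payment 51.6 at cost 7.7 × 3.4 = 26.18, netting 25.42.
Gain from deviating: 25.42 − 11.9 = 13.52.
The gain is positive, so the low-fitness type's incentive-compatibility constraint is violated — this profile is not a separating equilibrium.

13.52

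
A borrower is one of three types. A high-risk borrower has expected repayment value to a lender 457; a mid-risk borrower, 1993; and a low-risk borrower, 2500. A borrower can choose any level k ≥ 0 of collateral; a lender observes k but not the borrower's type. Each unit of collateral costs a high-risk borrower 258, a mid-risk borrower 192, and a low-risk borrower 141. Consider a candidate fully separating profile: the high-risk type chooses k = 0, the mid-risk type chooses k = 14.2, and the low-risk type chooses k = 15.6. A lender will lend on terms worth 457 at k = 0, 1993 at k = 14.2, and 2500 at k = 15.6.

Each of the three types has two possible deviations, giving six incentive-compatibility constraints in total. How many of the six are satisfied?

High-risk (own payoff 457): to k=14.2 gives 1993 − 258×14.2 = -1670.6 → no gain ✓; to k=15.6 gives 2500 − 258×15.6 = -1524.8 → no gain ✓.
Mid-risk (own payoff 1993 − 192×14.2 = -733.4): to k=0 gives 457 → profitable ✗; to k=15.6 gives 2500 − 192×15.6 = -495.2 → profitable ✗.
Low-risk (own payoff 2500 − 141×15.6 = 300.4): to k=0 gives 457 → profitable ✗; to k=14.2 gives 1993 − 141×14.2 = -9.2 → no gain ✓.
3 of the 6 constraints hold; not an equilibrium.

3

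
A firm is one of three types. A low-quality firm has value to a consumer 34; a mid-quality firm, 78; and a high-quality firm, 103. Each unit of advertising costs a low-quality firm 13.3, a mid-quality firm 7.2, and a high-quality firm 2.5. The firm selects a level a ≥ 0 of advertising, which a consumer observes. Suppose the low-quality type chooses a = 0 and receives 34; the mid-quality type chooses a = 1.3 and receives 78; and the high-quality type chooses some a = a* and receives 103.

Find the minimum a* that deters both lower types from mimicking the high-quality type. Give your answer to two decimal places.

5.19

Mid-quality type (on-path payoff 78 − 7.2×1.3 = 68.64) won't mimic when 68.64 ≥ 103 − 7.2·a*, i.e. a* ≥ 4.77.
Low-quality type (on-path payoff 34) won't mimic when 34 ≥ 103 − 13.3·a*, i.e. a* ≥ 5.19.
Both must hold, so a* = max(5.19, 4.77) = 5.19. The low-quality type's constraint binds.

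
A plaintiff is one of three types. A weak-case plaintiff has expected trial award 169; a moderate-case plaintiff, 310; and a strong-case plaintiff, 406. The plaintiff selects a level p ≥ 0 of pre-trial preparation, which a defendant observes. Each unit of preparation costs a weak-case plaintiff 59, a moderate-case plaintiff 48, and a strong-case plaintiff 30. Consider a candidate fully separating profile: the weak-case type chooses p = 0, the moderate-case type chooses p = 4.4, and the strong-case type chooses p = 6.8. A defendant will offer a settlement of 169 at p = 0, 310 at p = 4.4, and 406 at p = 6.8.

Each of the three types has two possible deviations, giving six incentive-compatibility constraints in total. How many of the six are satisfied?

5

Moderate-case (own payoff 310 − 48×4.4 = 98.8): to p=0 gives 169 → profitable ✗; to p=6.8 gives 406 − 48×6.8 = 79.6 → no gain ✓.
Strong-case (own payoff 406 − 30×6.8 = 202): to p=0 gives 169 → no gain ✓; to p=4.4 gives 310 − 30×4.4 = 178 → no gain ✓.
Weak-case (own payoff 169): to p=4.4 gives 310 − 59×4.4 = 50.4 → no gain ✓; to p=6.8 gives 406 − 59×6.8 = 4.8 → no gain ✓.
5 of the 6 constraints hold; not an equilibrium.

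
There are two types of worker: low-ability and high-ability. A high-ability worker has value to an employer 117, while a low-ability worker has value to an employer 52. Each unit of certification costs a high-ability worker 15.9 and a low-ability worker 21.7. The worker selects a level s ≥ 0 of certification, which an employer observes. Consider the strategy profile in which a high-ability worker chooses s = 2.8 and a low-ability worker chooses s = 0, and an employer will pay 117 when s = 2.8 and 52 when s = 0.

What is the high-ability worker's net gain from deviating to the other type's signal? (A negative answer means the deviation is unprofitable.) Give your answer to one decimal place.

Playing s = 2.8 the high-ability worker receives 117 − 15.9 × 2.8 = 72.48.
Deviating to s = 0 yields 52 instead.
Gain from deviating: 52 − 72.48 = -20.48, i.e. -20.5 to one decimal place.
The gain is negative, so the high-ability type's incentive-compatibility constraint is satisfied.

-20.5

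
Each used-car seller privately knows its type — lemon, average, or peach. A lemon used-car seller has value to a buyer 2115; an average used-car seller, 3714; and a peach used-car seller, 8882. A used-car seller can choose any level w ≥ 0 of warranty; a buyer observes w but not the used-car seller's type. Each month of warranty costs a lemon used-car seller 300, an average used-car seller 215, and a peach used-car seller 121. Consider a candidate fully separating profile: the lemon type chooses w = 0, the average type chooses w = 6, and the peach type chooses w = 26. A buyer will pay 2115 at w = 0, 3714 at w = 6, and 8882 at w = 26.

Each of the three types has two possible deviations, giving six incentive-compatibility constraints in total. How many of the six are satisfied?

5

Average (own payoff 3714 − 215×6 = 2424): to w=0 gives 2115 → no gain ✓; to w=26 gives 8882 − 215×26 = 3292 → profitable ✗.
Peach (own payoff 8882 − 121×26 = 5736): to w=0 gives 2115 → no gain ✓; to w=6 gives 3714 − 121×6 = 2988 → no gain ✓.
Lemon (own payoff 2115): to w=6 gives 3714 − 300×6 = 1914 → no gain ✓; to w=26 gives 8882 − 300×26 = 1082 → no gain ✓.
5 of the 6 constraints hold; not an equilibrium.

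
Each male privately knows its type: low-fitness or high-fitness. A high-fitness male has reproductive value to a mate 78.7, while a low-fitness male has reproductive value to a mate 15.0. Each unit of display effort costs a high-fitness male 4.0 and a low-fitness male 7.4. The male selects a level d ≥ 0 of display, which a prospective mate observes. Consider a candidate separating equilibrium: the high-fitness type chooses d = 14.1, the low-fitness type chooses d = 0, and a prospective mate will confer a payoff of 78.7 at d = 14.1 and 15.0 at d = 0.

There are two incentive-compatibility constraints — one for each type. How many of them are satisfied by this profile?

High-fitness type: signal → 78.7 − 4.0 × 14.1 = 22.3; deviate to 0 → 15.0. IC holds (22.3 ≥ 15.0).
Low-fitness type: stay at 0 → 15.0; mimic → 78.7 − 7.4 × 14.1 = -25.64. IC holds (15.0 ≥ -25.64).
2 of 2 constraints hold, so this is a separating equilibrium.

2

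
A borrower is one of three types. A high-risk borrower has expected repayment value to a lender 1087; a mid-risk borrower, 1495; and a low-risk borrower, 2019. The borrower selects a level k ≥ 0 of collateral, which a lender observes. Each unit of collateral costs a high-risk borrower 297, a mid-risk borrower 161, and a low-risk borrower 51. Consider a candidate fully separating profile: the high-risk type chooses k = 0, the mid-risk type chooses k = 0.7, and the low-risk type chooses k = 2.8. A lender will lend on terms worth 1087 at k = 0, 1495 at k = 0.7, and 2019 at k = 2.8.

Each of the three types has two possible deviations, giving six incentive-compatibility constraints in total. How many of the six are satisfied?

3

Low-risk (own payoff 2019 − 51×2.8 = 1876.2): to k=0 gives 1087 → no gain ✓; to k=0.7 gives 1495 − 51×0.7 = 1459.3 → no gain ✓.
Mid-risk (own payoff 1495 − 161×0.7 = 1382.3): to k=0 gives 1087 → no gain ✓; to k=2.8 gives 2019 − 161×2.8 = 1568.2 → profitable ✗.
High-risk (own payoff 1087): to k=0.7 gives 1495 − 297×0.7 = 1287.1 → profitable ✗; to k=2.8 gives 2019 − 297×2.8 = 1187.4 → profitable ✗.
3 of the 6 constraints hold; not an equilibrium.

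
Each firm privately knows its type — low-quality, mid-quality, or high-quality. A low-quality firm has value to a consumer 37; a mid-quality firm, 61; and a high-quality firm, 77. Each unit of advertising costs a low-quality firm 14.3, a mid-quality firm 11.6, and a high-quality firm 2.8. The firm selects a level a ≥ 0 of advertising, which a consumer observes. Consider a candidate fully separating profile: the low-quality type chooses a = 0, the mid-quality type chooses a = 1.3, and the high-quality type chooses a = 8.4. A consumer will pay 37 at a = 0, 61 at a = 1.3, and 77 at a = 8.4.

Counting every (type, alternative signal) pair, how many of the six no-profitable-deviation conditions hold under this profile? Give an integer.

4

Mid-quality (own payoff 61 − 11.6×1.3 = 45.92): to a=0 gives 37 → no gain ✓; to a=8.4 gives 77 − 11.6×8.4 = -20.44 → no gain ✓.
High-quality (own payoff 77 − 2.8×8.4 = 53.48): to a=0 gives 37 → no gain ✓; to a=1.3 gives 61 − 2.8×1.3 = 57.36 → profitable ✗.
Low-quality (own payoff 37): to a=1.3 gives 61 − 14.3×1.3 = 42.41 → profitable ✗; to a=8.4 gives 77 − 14.3×8.4 = -43.12 → no gain ✓.
4 of the 6 constraints hold; not an equilibrium.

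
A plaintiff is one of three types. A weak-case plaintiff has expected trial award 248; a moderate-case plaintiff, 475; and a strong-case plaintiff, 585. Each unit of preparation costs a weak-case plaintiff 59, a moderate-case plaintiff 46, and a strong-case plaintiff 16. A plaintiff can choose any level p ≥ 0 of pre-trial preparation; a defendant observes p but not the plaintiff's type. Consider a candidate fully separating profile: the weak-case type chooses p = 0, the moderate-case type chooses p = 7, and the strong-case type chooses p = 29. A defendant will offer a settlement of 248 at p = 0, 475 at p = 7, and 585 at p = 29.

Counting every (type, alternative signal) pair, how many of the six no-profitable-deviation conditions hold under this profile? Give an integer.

3

Weak-case (own payoff 248): to p=7 gives 475 − 59×7 = 62 → no gain ✓; to p=29 gives 585 − 59×29 = -1126 → no gain ✓.
Strong-case (own payoff 585 − 16×29 = 121): to p=0 gives 248 → profitable ✗; to p=7 gives 475 − 16×7 = 363 → profitable ✗.
Moderate-case (own payoff 475 − 46×7 = 153): to p=0 gives 248 → profitable ✗; to p=29 gives 585 − 46×29 = -749 → no gain ✓.
3 of the 6 constraints hold; not an equilibrium.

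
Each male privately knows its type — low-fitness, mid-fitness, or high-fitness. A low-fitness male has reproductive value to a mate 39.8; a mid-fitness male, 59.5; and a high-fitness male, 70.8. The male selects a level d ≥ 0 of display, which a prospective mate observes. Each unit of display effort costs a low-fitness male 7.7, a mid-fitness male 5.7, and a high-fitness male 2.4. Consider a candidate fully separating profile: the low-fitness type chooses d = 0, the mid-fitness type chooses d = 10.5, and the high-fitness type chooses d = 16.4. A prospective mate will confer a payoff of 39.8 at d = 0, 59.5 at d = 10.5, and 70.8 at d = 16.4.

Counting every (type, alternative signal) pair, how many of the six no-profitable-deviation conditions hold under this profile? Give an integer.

High-fitness (own payoff 70.8 − 2.4×16.4 = 31.44): to d=0 gives 39.8 → profitable ✗; to d=10.5 gives 59.5 − 2.4×10.5 = 34.3 → profitable ✗.
Mid-fitness (own payoff 59.5 − 5.7×10.5 = -0.35): to d=0 gives 39.8 → profitable ✗; to d=16.4 gives 70.8 − 5.7×16.4 = -22.68 → no gain ✓.
Low-fitness (own payoff 39.8): to d=10.5 gives 59.5 − 7.7×10.5 = -21.35 → no gain ✓; to d=16.4 gives 70.8 − 7.7×16.4 = -55.48 → no gain ✓.
3 of the 6 constraints hold; not an equilibrium.

3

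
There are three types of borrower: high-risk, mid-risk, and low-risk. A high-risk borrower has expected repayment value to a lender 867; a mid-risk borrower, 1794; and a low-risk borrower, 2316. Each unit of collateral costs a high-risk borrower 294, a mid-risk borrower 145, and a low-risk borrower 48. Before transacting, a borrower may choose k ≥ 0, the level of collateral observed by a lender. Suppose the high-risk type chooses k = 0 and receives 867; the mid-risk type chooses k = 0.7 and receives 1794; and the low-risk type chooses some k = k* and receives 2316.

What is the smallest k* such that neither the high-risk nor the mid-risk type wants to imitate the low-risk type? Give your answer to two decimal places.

4.93

High-risk type (on-path payoff 867) won't mimic when 867 ≥ 2316 − 294·k*, i.e. k* ≥ 4.93.
Mid-risk type (on-path payoff 1794 − 145×0.7 = 1692.5) won't mimic when 1692.5 ≥ 2316 − 145·k*, i.e. k* ≥ 4.30.
Both must hold, so k* = max(4.93, 4.30) = 4.93. The high-risk type's constraint binds.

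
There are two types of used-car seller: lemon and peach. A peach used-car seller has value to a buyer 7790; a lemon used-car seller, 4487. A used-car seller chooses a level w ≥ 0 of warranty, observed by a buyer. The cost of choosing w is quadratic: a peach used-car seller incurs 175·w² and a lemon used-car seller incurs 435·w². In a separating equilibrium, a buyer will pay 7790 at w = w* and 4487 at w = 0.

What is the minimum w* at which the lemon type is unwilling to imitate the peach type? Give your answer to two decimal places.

The lemon type at w = 0 receives 4487; imitating at w* yields 7790 − 435·w*².
Indifference: 4487 = 7790 − 435·w*², so w*² = (7790 − 4487) / 435 ≈ 7.5931.
w* = √7.5931 ≈ 2.76.

2.76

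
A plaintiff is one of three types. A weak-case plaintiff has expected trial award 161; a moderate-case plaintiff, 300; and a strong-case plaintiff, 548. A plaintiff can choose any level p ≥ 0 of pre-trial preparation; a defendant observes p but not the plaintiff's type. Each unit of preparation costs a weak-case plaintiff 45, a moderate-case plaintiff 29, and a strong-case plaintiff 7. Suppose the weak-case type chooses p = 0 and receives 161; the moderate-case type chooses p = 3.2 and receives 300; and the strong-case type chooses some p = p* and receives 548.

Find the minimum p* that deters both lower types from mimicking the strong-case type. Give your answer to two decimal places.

11.75

Moderate-case type (on-path payoff 300 − 29×3.2 = 207.2) won't mimic when 207.2 ≥ 548 − 29·p*, i.e. p* ≥ 11.75.
Weak-case type (on-path payoff 161) won't mimic when 161 ≥ 548 − 45·p*, i.e. p* ≥ 8.60.
Both must hold, so p* = max(8.60, 11.75) = 11.75. The moderate-case type's constraint binds.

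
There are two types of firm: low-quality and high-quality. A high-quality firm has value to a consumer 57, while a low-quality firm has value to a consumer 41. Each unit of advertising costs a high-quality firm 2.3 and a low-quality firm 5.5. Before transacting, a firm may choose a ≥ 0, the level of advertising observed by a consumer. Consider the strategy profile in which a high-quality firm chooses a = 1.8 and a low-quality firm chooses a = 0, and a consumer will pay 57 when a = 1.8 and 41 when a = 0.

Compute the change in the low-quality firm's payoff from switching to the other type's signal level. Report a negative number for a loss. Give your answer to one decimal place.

6.1

Playing a = 0 the low-quality firm receives 41.
Deviating to a = 1.8 brings payment 57 at cost 5.5 × 1.8 = 9.9, netting 47.1.
Gain from deviating: 47.1 − 41 = 6.1.
The gain is positive, so the low-quality type's incentive-compatibility constraint is violated — this profile is not a separating equilibrium.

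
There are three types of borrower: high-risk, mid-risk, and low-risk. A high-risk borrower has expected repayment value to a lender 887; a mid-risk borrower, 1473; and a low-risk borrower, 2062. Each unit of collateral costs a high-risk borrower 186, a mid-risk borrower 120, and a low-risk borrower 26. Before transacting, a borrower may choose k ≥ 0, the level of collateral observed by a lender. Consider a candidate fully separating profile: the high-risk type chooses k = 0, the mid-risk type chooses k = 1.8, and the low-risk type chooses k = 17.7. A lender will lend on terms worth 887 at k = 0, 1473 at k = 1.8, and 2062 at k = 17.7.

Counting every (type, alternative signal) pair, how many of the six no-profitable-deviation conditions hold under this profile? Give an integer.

High-risk (own payoff 887): to k=1.8 gives 1473 − 186×1.8 = 1138.2 → profitable ✗; to k=17.7 gives 2062 − 186×17.7 = -1230.2 → no gain ✓.
Low-risk (own payoff 2062 − 26×17.7 = 1601.8): to k=0 gives 887 → no gain ✓; to k=1.8 gives 1473 − 26×1.8 = 1426.2 → no gain ✓.
Mid-risk (own payoff 1473 − 120×1.8 = 1257): to k=0 gives 887 → no gain ✓; to k=17.7 gives 2062 − 120×17.7 = -62 → no gain ✓.
5 of the 6 constraints hold; not an equilibrium.

5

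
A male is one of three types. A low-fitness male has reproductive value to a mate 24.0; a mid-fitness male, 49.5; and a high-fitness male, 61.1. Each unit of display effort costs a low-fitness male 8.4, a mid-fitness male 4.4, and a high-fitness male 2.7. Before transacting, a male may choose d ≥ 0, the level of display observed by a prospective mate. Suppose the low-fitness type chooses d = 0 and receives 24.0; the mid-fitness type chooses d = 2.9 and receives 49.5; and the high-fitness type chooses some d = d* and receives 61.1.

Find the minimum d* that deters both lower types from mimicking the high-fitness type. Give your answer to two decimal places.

5.54

Low-fitness type (on-path payoff 24.0) won't mimic when 24.0 ≥ 61.1 − 8.4·d*, i.e. d* ≥ 4.42.
Mid-fitness type (on-path payoff 49.5 − 4.4×2.9 = 36.74) won't mimic when 36.74 ≥ 61.1 − 4.4·d*, i.e. d* ≥ 5.54.
Both must hold, so d* = max(4.42, 5.54) = 5.54. The mid-fitness type's constraint binds.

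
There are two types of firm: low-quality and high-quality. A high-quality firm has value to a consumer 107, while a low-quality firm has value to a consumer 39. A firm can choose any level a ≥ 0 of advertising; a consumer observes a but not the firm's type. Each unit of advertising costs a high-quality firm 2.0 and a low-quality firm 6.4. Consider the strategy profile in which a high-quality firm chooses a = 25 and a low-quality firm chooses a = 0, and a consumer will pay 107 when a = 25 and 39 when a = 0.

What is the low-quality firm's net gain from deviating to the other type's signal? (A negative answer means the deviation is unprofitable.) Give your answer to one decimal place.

-92.0

Playing a = 0 the low-quality firm receives 39.
Deviating to a = 25 brings payment 107 at cost 6.4 × 25 = 160, netting -53.
Gain from deviating: -53 − 39 = -92.0.
The gain is negative, so the low-quality type's incentive-compatibility constraint is satisfied.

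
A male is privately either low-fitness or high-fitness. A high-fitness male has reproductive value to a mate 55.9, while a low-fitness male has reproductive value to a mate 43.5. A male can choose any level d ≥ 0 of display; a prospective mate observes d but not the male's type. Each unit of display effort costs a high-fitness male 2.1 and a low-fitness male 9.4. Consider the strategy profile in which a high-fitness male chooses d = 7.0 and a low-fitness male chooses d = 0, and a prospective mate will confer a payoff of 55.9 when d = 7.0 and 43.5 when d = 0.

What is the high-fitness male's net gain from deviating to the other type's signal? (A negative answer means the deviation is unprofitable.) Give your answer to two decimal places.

2.30

Playing d = 7.0 the high-fitness male receives 55.9 − 2.1 × 7.0 = 41.2.
Deviating to d = 0 yields 43.5 instead.
Gain from deviating: 43.5 − 41.2 = 2.30.
The gain is positive, so the high-fitness type's incentive-compatibility constraint is violated — this profile is not a separating equilibrium.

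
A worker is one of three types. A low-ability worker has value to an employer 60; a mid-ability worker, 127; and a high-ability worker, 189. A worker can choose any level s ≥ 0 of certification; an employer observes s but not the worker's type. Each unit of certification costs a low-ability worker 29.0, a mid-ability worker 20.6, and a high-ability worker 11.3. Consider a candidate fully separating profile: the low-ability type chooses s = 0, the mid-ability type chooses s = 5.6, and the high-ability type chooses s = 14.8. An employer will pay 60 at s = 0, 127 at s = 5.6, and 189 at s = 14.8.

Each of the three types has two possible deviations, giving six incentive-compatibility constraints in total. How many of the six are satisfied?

High-ability (own payoff 189 − 11.3×14.8 = 21.76): to s=0 gives 60 → profitable ✗; to s=5.6 gives 127 − 11.3×5.6 = 63.72 → profitable ✗.
Mid-ability (own payoff 127 − 20.6×5.6 = 11.64): to s=0 gives 60 → profitable ✗; to s=14.8 gives 189 − 20.6×14.8 = -115.88 → no gain ✓.
Low-ability (own payoff 60): to s=5.6 gives 127 − 29.0×5.6 = -35.4 → no gain ✓; to s=14.8 gives 189 − 29.0×14.8 = -240.2 → no gain ✓.
3 of the 6 constraints hold; not an equilibrium.

3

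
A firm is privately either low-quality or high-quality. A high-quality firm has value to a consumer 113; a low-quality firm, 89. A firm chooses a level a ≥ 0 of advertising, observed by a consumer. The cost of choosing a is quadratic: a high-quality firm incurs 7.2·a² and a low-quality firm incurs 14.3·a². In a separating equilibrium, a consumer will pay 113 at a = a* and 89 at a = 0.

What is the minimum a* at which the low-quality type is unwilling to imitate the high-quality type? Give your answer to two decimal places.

The low-quality type at a = 0 receives 89; imitating at a* yields 113 − 14.3·a*².
Indifference: 89 = 113 − 14.3·a*², so a*² = (113 − 89) / 14.3 ≈ 1.6783.
a* = √1.6783 ≈ 1.30.

1.30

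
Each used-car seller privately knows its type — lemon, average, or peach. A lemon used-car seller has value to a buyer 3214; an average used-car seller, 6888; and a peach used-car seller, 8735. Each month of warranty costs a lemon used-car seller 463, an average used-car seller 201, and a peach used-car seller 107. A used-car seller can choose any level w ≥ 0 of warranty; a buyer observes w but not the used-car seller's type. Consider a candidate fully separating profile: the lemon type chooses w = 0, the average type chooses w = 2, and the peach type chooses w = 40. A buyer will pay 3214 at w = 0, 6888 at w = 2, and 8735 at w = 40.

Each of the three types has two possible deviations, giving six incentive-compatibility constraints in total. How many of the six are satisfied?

4

Peach (own payoff 8735 − 107×40 = 4455): to w=0 gives 3214 → no gain ✓; to w=2 gives 6888 − 107×2 = 6674 → profitable ✗.
Average (own payoff 6888 − 201×2 = 6486): to w=0 gives 3214 → no gain ✓; to w=40 gives 8735 − 201×40 = 695 → no gain ✓.
Lemon (own payoff 3214): to w=2 gives 6888 − 463×2 = 5962 → profitable ✗; to w=40 gives 8735 − 463×40 = -9785 → no gain ✓.
4 of the 6 constraints hold; not an equilibrium.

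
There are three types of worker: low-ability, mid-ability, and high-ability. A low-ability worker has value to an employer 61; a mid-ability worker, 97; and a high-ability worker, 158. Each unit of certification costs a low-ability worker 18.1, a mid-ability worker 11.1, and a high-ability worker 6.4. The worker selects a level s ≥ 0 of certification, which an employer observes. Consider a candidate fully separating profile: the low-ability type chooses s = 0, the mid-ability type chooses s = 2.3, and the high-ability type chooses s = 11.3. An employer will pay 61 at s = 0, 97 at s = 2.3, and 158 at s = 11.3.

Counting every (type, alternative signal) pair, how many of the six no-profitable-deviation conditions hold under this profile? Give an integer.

Low-ability (own payoff 61): to s=2.3 gives 97 − 18.1×2.3 = 55.37 → no gain ✓; to s=11.3 gives 158 − 18.1×11.3 = -46.53 → no gain ✓.
Mid-ability (own payoff 97 − 11.1×2.3 = 71.47): to s=0 gives 61 → no gain ✓; to s=11.3 gives 158 − 11.1×11.3 = 32.57 → no gain ✓.
High-ability (own payoff 158 − 6.4×11.3 = 85.68): to s=0 gives 61 → no gain ✓; to s=2.3 gives 97 − 6.4×2.3 = 82.28 → no gain ✓.
6 of the 6 constraints hold; this profile is a separating equilibrium.

6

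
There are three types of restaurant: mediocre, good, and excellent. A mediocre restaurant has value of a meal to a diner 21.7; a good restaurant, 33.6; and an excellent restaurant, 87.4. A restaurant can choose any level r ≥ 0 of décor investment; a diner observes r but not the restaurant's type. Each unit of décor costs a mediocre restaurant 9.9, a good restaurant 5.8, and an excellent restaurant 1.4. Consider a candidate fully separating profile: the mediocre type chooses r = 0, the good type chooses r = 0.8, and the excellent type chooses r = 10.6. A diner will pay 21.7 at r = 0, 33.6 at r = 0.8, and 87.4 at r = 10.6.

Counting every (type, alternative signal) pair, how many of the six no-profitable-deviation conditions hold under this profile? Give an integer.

Mediocre (own payoff 21.7): to r=0.8 gives 33.6 − 9.9×0.8 = 25.68 → profitable ✗; to r=10.6 gives 87.4 − 9.9×10.6 = -17.54 → no gain ✓.
Good (own payoff 33.6 − 5.8×0.8 = 28.96): to r=0 gives 21.7 → no gain ✓; to r=10.6 gives 87.4 − 5.8×10.6 = 25.92 → no gain ✓.
Excellent (own payoff 87.4 − 1.4×10.6 = 72.56): to r=0 gives 21.7 → no gain ✓; to r=0.8 gives 33.6 − 1.4×0.8 = 32.48 → no gain ✓.
5 of the 6 constraints hold; not an equilibrium.

5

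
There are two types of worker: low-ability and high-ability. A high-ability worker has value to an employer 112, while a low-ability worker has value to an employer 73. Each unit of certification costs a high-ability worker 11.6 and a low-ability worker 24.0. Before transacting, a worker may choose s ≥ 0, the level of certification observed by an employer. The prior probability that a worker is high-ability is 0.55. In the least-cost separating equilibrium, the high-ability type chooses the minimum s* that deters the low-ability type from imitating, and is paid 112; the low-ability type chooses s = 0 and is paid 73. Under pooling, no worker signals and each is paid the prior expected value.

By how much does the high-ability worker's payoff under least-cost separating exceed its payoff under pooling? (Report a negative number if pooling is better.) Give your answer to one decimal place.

-1.3

Least-cost separating signal: s* solves 73 = 112 − 24.0·s*, so s* = (112 − 73)/24.0 = 1.625.
High-ability type's separating payoff: 112 − 11.6 × s* = 112 − 11.6 × (112 − 73)/24.0 = 112 − 452.4/24.0 = 93.15.
Pooling payoff: 0.55 × 112 + 0.45 × 73 = 94.45.
Difference: 93.15 − 94.45 = -1.3.
The high-ability type would prefer the pooling outcome.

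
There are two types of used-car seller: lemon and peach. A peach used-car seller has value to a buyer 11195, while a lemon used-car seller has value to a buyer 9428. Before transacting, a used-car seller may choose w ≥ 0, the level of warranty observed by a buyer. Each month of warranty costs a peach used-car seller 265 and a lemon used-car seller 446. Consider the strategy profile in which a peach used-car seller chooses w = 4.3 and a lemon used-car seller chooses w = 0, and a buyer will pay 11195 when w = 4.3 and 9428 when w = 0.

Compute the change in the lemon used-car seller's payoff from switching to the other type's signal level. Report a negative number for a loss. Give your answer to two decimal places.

-150.80

Playing w = 0 the lemon used-car seller receives 9428.
Deviating to w = 4.3 brings payment 11195 at cost 446 × 4.3 = 1917.8, netting 9277.2.
Gain from deviating: 9277.2 − 9428 = -150.80.
The gain is negative, so the lemon type's incentive-compatibility constraint is satisfied.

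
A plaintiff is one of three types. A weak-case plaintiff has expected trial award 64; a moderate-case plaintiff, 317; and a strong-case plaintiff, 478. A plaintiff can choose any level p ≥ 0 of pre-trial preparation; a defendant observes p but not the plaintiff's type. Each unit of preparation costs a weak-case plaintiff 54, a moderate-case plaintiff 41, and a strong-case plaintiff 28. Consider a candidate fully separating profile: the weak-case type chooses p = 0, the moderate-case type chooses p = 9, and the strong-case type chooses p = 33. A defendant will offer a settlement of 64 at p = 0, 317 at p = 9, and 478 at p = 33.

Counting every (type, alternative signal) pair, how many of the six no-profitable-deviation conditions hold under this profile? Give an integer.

Moderate-case (own payoff 317 − 41×9 = -52): to p=0 gives 64 → profitable ✗; to p=33 gives 478 − 41×33 = -875 → no gain ✓.
Strong-case (own payoff 478 − 28×33 = -446): to p=0 gives 64 → profitable ✗; to p=9 gives 317 − 28×9 = 65 → profitable ✗.
Weak-case (own payoff 64): to p=9 gives 317 − 54×9 = -169 → no gain ✓; to p=33 gives 478 − 54×33 = -1304 → no gain ✓.
3 of the 6 constraints hold; not an equilibrium.

3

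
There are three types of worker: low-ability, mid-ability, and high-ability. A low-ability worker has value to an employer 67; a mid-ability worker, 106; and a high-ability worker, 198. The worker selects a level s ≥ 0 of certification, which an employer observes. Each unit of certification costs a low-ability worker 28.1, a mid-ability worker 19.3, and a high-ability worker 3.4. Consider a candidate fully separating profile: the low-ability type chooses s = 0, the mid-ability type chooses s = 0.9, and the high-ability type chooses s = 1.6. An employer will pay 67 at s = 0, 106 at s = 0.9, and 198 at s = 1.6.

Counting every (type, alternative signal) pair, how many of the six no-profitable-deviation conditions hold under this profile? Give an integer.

Low-ability (own payoff 67): to s=0.9 gives 106 − 28.1×0.9 = 80.71 → profitable ✗; to s=1.6 gives 198 − 28.1×1.6 = 153.04 → profitable ✗.
Mid-ability (own payoff 106 − 19.3×0.9 = 88.63): to s=0 gives 67 → no gain ✓; to s=1.6 gives 198 − 19.3×1.6 = 167.12 → profitable ✗.
High-ability (own payoff 198 − 3.4×1.6 = 192.56): to s=0 gives 67 → no gain ✓; to s=0.9 gives 106 − 3.4×0.9 = 102.94 → no gain ✓.
3 of the 6 constraints hold; not an equilibrium.

3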